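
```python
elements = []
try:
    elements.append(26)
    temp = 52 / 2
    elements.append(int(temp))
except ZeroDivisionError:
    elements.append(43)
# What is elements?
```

Step-by-step execution trace:
1. try: `elements.append(26)` → elements = [26].
2. `temp = 52 / 2` → temp = 26.0. No exception raised.
3. `elements.append(int(temp))` → elements = [26, 26].
4. `except ZeroDivisionError` is skipped (no exception was raised).
Result: [26, 26]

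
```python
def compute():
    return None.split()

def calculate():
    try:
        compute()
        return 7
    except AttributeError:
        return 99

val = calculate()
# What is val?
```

Step-by-step execution trace:
1. `calculate()` calls `compute()`.
2. `compute()` evaluates `None.split()`, which raises AttributeError; it propagates to the caller.
3. `return 7` is not reached.
4. `except AttributeError` in calculate matches → returns 99.
5. val = 99.
Result: 99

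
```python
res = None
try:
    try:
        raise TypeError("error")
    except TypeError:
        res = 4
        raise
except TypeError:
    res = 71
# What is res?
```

Step-by-step execution trace:
1. Inner try: `raise TypeError("error")` raises TypeError.
2. Inner `except TypeError` matches → res = 4.
3. bare `raise` re-raises the same TypeError.
4. Outer `except TypeError` matches → res = 71.
Result: 71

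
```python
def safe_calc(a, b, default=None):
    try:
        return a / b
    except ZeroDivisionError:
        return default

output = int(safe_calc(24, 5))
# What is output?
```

Step-by-step execution trace:
1. `safe_calc(24, 5)` enters try: `return 24 / 5` → returns 4.8. No exception raised.
2. `except ZeroDivisionError` is skipped.
3. `int(4.8)` → 4 → output = 4.
Result: 4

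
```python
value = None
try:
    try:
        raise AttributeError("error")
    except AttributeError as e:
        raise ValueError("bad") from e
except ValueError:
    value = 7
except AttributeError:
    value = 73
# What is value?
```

Step-by-step execution trace:
1. Inner try raises AttributeError; inner `except AttributeError as e` catches it.
2. `raise ValueError(...) from e` raises ValueError (AttributeError is attached as __cause__, but only ValueError is active).
3. Outer `except ValueError` matches → value = 7.
4. `except AttributeError` is not reached.
Result: 7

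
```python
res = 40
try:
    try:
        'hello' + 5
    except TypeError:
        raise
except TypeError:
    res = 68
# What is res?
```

Step-by-step execution trace:
1. Inner try: `'hello' + 5` raises TypeError.
2. Inner `except TypeError` matches; bare `raise` re-raises the same TypeError.
3. Outer `except TypeError` matches → res = 68.
Result: 68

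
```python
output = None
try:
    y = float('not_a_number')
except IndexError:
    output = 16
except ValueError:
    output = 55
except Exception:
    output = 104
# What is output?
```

Step-by-step execution trace:
1. `y = float('not_a_number')` raises ValueError.
2. `except IndexError` does not match ValueError; skipped.
3. `except ValueError` matches → output = 55.
4. Remaining except clauses are skipped.
Result: 55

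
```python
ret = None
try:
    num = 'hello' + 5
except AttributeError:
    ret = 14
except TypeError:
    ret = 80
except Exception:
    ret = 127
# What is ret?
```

Step-by-step execution trace:
1. `num = 'hello' + 5` raises TypeError.
2. `except AttributeError` does not match TypeError; skipped.
3. `except TypeError` matches → ret = 80.
4. Remaining except clauses are skipped.
Result: 80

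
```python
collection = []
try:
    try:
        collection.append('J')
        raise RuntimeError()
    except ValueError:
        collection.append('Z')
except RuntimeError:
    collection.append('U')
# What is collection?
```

Step-by-step execution trace:
1. Inner try: `collection.append('J')` → collection = ['J'].
2. `raise RuntimeError()` raises RuntimeError.
3. Inner `except ValueError` does not match RuntimeError; exception propagates to outer try.
4. Outer `except RuntimeError` matches → `collection.append('U')` → collection = ['J', 'U'].
Result: ['J', 'U']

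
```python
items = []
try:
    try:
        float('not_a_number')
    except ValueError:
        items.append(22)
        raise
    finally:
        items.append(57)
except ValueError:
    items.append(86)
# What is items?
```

Step-by-step execution trace:
1. Inner try: `float('not_a_number')` raises ValueError.
2. Inner `except ValueError` matches → `items.append(22)` → items = [22].
3. bare `raise` re-raises ValueError.
4. Inner `finally` runs during unwinding: `items.append(57)` → items = [22, 57].
5. Outer `except ValueError` matches → `items.append(86)` → items = [22, 57, 86].
Result: [22, 57, 86]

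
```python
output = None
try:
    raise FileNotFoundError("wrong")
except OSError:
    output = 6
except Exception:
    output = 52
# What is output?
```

Step-by-step execution trace:
1. `raise FileNotFoundError(...)` raises FileNotFoundError.
2. `except OSError` matches (FileNotFoundError is a subclass of OSError) → output = 6.
3. `except Exception` is not reached.
Result: 6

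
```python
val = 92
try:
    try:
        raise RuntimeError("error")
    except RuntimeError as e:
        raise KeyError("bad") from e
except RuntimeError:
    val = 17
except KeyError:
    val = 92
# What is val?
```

Step-by-step execution trace:
1. Inner try raises RuntimeError; inner `except RuntimeError as e` catches it.
2. `raise KeyError(...) from e` raises KeyError (RuntimeError is attached as __cause__, but only KeyError is active).
3. Outer `except RuntimeError` does not match KeyError; skipped.
4. Outer `except KeyError` matches → val = 92.
Result: 92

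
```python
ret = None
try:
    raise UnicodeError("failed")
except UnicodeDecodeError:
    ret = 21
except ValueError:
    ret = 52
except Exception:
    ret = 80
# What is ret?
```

Step-by-step execution trace:
1. `raise UnicodeError(...)` raises UnicodeError.
2. `except UnicodeDecodeError` does not match (UnicodeError is not a subclass of UnicodeDecodeError); skipped.
3. `except ValueError` matches (UnicodeError is a subclass of ValueError) → ret = 52.
4. `except Exception` is not reached.
Result: 52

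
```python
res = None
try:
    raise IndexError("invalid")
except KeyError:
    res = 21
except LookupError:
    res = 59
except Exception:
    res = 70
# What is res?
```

Step-by-step execution trace:
1. `raise IndexError(...)` raises IndexError.
2. `except KeyError` does not match (IndexError is not a subclass of KeyError); skipped.
3. `except LookupError` matches (IndexError is a subclass of LookupError) → res = 59.
4. `except Exception` is not reached.
Result: 59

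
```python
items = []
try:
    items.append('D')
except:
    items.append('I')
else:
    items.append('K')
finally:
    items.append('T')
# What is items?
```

Step-by-step execution trace:
1. try: `items.append('D')` → items = ['D']. No exception raised.
2. `except` is skipped.
3. `else` runs: `items.append('K')` → items = ['D', 'K'].
4. `finally` always runs: `items.append('T')` → items = ['D', 'K', 'T'].
Result: ['D', 'K', 'T']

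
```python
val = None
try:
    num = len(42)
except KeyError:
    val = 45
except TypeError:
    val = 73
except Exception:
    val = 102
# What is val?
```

Step-by-step execution trace:
1. `num = len(42)` raises TypeError.
2. `except KeyError` does not match TypeError; skipped.
3. `except TypeError` matches → val = 73.
4. Remaining except clauses are skipped.
Result: 73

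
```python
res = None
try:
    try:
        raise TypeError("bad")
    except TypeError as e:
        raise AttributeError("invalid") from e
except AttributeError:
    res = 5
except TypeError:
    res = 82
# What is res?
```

Step-by-step execution trace:
1. Inner try raises TypeError; inner `except TypeError as e` catches it.
2. `raise AttributeError(...) from e` raises AttributeError (TypeError is attached as __cause__, but only AttributeError is active).
3. Outer `except AttributeError` matches → res = 5.
4. `except TypeError` is not reached.
Result: 5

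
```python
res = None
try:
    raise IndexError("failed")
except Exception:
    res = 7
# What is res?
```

Step-by-step execution trace:
1. `raise IndexError(...)` raises IndexError.
2. `except Exception` matches (IndexError is a subclass of Exception) → res = 7.
Result: 7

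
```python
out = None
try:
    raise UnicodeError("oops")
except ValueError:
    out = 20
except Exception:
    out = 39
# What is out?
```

Step-by-step execution trace:
1. `raise UnicodeError(...)` raises UnicodeError.
2. `except ValueError` matches (UnicodeError is a subclass of ValueError) → out = 20.
3. `except Exception` is not reached.
Result: 20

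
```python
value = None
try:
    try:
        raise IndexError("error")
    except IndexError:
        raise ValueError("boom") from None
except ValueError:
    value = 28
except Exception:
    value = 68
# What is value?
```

Step-by-step execution trace:
1. Inner try raises IndexError; inner `except IndexError` catches it.
2. `raise ValueError(...) from None` raises ValueError (from None suppresses __context__, but the active exception is still ValueError).
3. Outer `except ValueError` matches → value = 28.
4. `except Exception` is not reached.
Result: 28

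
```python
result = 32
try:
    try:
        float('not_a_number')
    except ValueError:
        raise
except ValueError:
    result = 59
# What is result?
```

Step-by-step execution trace:
1. Inner try: `float('not_a_number')` raises ValueError.
2. Inner `except ValueError` matches; bare `raise` re-raises the same ValueError.
3. Outer `except ValueError` matches → result = 59.
Result: 59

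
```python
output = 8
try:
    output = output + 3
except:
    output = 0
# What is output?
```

Step-by-step execution trace:
1. output starts at 8.
2. try: `output = output + 3` → output = 11. No exception raised.
3. `except` is skipped.
Result: 11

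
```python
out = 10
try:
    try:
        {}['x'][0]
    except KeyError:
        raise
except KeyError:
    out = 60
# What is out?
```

Step-by-step execution trace:
1. Inner try: `{}['x'][0]` raises KeyError.
2. Inner `except KeyError` matches; bare `raise` re-raises the same KeyError.
3. Outer `except KeyError` matches → out = 60.
Result: 60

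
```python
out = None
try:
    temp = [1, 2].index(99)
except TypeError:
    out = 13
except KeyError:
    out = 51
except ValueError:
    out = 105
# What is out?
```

Step-by-step execution trace:
1. `temp = [1, 2].index(99)` raises ValueError.
2. `except TypeError` does not match ValueError; skipped.
3. `except KeyError` does not match ValueError; skipped.
4. `except ValueError` matches → out = 105.
Result: 105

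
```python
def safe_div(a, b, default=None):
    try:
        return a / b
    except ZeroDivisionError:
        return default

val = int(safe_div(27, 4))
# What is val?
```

Step-by-step execution trace:
1. `safe_div(27, 4)` enters try: `return 27 / 4` → returns 6.75. No exception raised.
2. `except ZeroDivisionError` is skipped.
3. `int(6.75)` → 6 → val = 6.
Result: 6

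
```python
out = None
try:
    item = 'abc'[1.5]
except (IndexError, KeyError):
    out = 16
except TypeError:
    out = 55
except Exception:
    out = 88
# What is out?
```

Step-by-step execution trace:
1. `item = 'abc'[1.5]` raises TypeError.
2. `except (IndexError, KeyError)` does not match TypeError; skipped.
3. `except TypeError` matches (exact type match) → out = 55.
4. `except Exception` is not reached.
Result: 55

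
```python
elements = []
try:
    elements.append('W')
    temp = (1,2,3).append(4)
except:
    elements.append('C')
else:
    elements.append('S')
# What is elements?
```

Step-by-step execution trace:
1. try: `elements.append('W')` → elements = ['W'].
2. `temp = (1,2,3).append(4)` raises AttributeError.
3. bare `except` matches → `elements.append('C')` → elements = ['W', 'C'].
4. `else` is skipped (an exception was raised).
Result: ['W', 'C']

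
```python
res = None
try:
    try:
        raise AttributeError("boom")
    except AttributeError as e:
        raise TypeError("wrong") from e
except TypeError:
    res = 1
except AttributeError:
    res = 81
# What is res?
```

Step-by-step execution trace:
1. Inner try raises AttributeError; inner `except AttributeError as e` catches it.
2. `raise TypeError(...) from e` raises TypeError (AttributeError is attached as __cause__, but only TypeError is active).
3. Outer `except TypeError` matches → res = 1.
4. `except AttributeError` is not reached.
Result: 1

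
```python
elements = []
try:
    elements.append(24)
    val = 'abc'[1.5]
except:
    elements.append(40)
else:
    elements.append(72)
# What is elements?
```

Step-by-step execution trace:
1. try: `elements.append(24)` → elements = [24].
2. `val = 'abc'[1.5]` raises TypeError.
3. bare `except` matches → `elements.append(40)` → elements = [24, 40].
4. `else` is skipped (an exception was raised).
Result: [24, 40]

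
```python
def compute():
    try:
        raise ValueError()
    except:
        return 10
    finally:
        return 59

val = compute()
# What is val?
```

Step-by-step execution trace:
1. `compute()` enters try: `raise ValueError()` raises ValueError.
2. bare `except` matches → `return 10` sets pending return value 10.
3. Before returning, `finally: return 59` runs and overrides the pending return.
4. compute() returns 59 → val = 59.
Result: 59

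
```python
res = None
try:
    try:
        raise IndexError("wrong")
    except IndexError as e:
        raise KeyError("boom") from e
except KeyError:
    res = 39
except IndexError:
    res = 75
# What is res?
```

Step-by-step execution trace:
1. Inner try raises IndexError; inner `except IndexError as e` catches it.
2. `raise KeyError(...) from e` raises KeyError (IndexError is attached as __cause__, but only KeyError is active).
3. Outer `except KeyError` matches → res = 39.
4. `except IndexError` is not reached.
Result: 39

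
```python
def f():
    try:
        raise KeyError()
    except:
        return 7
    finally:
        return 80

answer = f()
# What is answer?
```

Step-by-step execution trace:
1. `f()` enters try: `raise KeyError()` raises KeyError.
2. bare `except` matches → `return 7` sets pending return value 7.
3. Before returning, `finally: return 80` runs and overrides the pending return.
4. f() returns 80 → answer = 80.
Result: 80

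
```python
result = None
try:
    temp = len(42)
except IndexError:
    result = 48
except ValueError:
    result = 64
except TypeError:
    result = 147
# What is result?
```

Step-by-step execution trace:
1. `temp = len(42)` raises TypeError.
2. `except IndexError` does not match TypeError; skipped.
3. `except ValueError` does not match TypeError; skipped.
4. `except TypeError` matches → result = 147.
Result: 147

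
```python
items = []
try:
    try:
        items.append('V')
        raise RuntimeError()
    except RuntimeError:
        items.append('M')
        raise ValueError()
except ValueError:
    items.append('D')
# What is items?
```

Step-by-step execution trace:
1. Inner try: `items.append('V')` → items = ['V'].
2. `raise RuntimeError()` raises RuntimeError.
3. Inner `except RuntimeError` matches → `items.append('M')` → items = ['V', 'M'].
4. `raise ValueError()` raises ValueError; propagates to outer try.
5. Outer `except ValueError` matches → `items.append('D')` → items = ['V', 'M', 'D'].
Result: ['V', 'M', 'D']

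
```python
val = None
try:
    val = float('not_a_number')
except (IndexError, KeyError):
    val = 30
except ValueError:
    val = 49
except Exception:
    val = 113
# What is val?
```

Step-by-step execution trace:
1. `val = float('not_a_number')` raises ValueError.
2. `except (IndexError, KeyError)` does not match ValueError; skipped.
3. `except ValueError` matches (exact type match) → val = 49.
4. `except Exception` is not reached.
Result: 49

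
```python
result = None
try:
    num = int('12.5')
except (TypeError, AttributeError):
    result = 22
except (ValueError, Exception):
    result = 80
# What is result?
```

Step-by-step execution trace:
1. `num = int('12.5')` raises ValueError.
2. `except (TypeError, AttributeError)` does not match ValueError; skipped.
3. `except (ValueError, Exception)` matches (ValueError is in the tuple) → result = 80.
Result: 80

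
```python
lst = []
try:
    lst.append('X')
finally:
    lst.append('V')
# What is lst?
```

Step-by-step execution trace:
1. try: `lst.append('X')` → lst = ['X'].
2. The try body completes without raising.
3. finally always runs: `lst.append('V')` → lst = ['X', 'V'].
Result: ['X', 'V']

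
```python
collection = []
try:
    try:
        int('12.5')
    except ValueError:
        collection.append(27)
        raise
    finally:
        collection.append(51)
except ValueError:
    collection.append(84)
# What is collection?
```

Step-by-step execution trace:
1. Inner try: `int('12.5')` raises ValueError.
2. Inner `except ValueError` matches → `collection.append(27)` → collection = [27].
3. bare `raise` re-raises ValueError.
4. Inner `finally` runs during unwinding: `collection.append(51)` → collection = [27, 51].
5. Outer `except ValueError` matches → `collection.append(84)` → collection = [27, 51, 84].
Result: [27, 51, 84]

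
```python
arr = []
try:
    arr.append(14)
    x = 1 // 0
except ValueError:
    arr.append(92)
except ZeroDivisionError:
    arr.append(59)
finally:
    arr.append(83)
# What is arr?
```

Step-by-step execution trace:
1. try: `arr.append(14)` → arr = [14].
2. `x = 1 // 0` raises ZeroDivisionError.
3. `except ValueError` does not match ZeroDivisionError; skipped.
4. `except ZeroDivisionError` matches → `arr.append(59)` → arr = [14, 59].
5. finally always runs: `arr.append(83)` → arr = [14, 59, 83].
Result: [14, 59, 83]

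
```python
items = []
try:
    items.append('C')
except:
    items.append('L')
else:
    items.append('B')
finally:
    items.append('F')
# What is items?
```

Step-by-step execution trace:
1. try: `items.append('C')` → items = ['C']. No exception raised.
2. `except` is skipped.
3. `else` runs: `items.append('B')` → items = ['C', 'B'].
4. `finally` always runs: `items.append('F')` → items = ['C', 'B', 'F'].
Result: ['C', 'B', 'F']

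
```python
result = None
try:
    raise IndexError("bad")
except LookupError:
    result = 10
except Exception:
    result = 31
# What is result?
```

Step-by-step execution trace:
1. `raise IndexError(...)` raises IndexError.
2. `except LookupError` matches (IndexError is a subclass of LookupError) → result = 10.
3. `except Exception` is not reached.
Result: 10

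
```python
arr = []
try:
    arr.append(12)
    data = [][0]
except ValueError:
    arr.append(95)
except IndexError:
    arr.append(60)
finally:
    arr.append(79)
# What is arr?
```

Step-by-step execution trace:
1. try: `arr.append(12)` → arr = [12].
2. `data = [][0]` raises IndexError.
3. `except ValueError` does not match IndexError; skipped.
4. `except IndexError` matches → `arr.append(60)` → arr = [12, 60].
5. finally always runs: `arr.append(79)` → arr = [12, 60, 79].
Result: [12, 60, 79]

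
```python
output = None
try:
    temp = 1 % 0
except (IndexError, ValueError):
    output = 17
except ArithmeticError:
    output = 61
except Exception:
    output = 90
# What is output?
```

Step-by-step execution trace:
1. `temp = 1 % 0` raises ZeroDivisionError.
2. `except (IndexError, ValueError)` does not match ZeroDivisionError; skipped.
3. `except ArithmeticError` matches (ZeroDivisionError is a subclass of ArithmeticError) → output = 61.
4. `except Exception` is not reached.
Result: 61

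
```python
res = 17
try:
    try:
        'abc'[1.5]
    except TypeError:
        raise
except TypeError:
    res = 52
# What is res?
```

Step-by-step execution trace:
1. Inner try: `'abc'[1.5]` raises TypeError.
2. Inner `except TypeError` matches; bare `raise` re-raises the same TypeError.
3. Outer `except TypeError` matches → res = 52.
Result: 52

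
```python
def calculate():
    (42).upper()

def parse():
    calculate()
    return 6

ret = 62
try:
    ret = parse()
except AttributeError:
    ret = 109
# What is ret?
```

Step-by-step execution trace:
1. ret starts at 62.
2. try: `parse()` calls `calculate()`.
3. `calculate()` evaluates `(42).upper()`, which raises AttributeError; it propagates through parse (uncaught).
4. `return 6` in parse is not reached; the assignment to ret does not complete.
5. `except AttributeError` matches → ret = 109.
Result: 109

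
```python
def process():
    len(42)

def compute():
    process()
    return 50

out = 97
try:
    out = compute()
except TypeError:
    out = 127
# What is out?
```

Step-by-step execution trace:
1. out starts at 97.
2. try: `compute()` calls `process()`.
3. `process()` evaluates `len(42)`, which raises TypeError; it propagates through compute (uncaught).
4. `return 50` in compute is not reached; the assignment to out does not complete.
5. `except TypeError` matches → out = 127.
Result: 127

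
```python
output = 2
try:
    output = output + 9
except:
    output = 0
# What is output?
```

Step-by-step execution trace:
1. output starts at 2.
2. try: `output = output + 9` → output = 11. No exception raised.
3. `except` is skipped.
Result: 11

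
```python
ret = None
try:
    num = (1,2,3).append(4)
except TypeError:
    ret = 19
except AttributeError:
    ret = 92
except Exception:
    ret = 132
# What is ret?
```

Step-by-step execution trace:
1. `num = (1,2,3).append(4)` raises AttributeError.
2. `except TypeError` does not match AttributeError; skipped.
3. `except AttributeError` matches → ret = 92.
4. Remaining except clauses are skipped.
Result: 92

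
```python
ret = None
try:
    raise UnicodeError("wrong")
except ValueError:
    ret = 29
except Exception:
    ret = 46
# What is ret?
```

Step-by-step execution trace:
1. `raise UnicodeError(...)` raises UnicodeError.
2. `except ValueError` matches (UnicodeError is a subclass of ValueError) → ret = 29.
3. `except Exception` is not reached.
Result: 29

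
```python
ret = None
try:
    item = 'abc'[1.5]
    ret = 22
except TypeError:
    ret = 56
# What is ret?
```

Step-by-step execution trace:
1. `item = 'abc'[1.5]` raises TypeError.
2. `ret = 22` is not reached.
3. `except TypeError` matches → ret = 56.
Result: 56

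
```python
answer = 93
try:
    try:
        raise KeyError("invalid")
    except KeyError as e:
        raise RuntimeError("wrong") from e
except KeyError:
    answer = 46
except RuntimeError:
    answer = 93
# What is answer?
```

Step-by-step execution trace:
1. Inner try raises KeyError; inner `except KeyError as e` catches it.
2. `raise RuntimeError(...) from e` raises RuntimeError (KeyError is attached as __cause__, but only RuntimeError is active).
3. Outer `except KeyError` does not match RuntimeError; skipped.
4. Outer `except RuntimeError` matches → answer = 93.
Result: 93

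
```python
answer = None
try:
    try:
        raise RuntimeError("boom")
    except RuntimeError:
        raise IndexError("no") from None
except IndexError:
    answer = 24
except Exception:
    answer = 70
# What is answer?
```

Step-by-step execution trace:
1. Inner try raises RuntimeError; inner `except RuntimeError` catches it.
2. `raise IndexError(...) from None` raises IndexError (from None suppresses __context__, but the active exception is still IndexError).
3. Outer `except IndexError` matches → answer = 24.
4. `except Exception` is not reached.
Result: 24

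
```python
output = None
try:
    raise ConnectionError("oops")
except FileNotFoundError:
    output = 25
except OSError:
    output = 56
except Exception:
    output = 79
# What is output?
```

Step-by-step execution trace:
1. `raise ConnectionError(...)` raises ConnectionError.
2. `except FileNotFoundError` does not match (ConnectionError is not a subclass of FileNotFoundError); skipped.
3. `except OSError` matches (ConnectionError is a subclass of OSError) → output = 56.
4. `except Exception` is not reached.
Result: 56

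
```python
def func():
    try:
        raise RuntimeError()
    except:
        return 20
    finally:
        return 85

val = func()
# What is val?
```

Step-by-step execution trace:
1. `func()` enters try: `raise RuntimeError()` raises RuntimeError.
2. bare `except` matches → `return 20` sets pending return value 20.
3. Before returning, `finally: return 85` runs and overrides the pending return.
4. func() returns 85 → val = 85.
Result: 85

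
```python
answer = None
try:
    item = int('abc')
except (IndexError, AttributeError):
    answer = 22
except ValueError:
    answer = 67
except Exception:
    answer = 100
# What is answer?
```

Step-by-step execution trace:
1. `item = int('abc')` raises ValueError.
2. `except (IndexError, AttributeError)` does not match ValueError; skipped.
3. `except ValueError` matches (exact type match) → answer = 67.
4. `except Exception` is not reached.
Result: 67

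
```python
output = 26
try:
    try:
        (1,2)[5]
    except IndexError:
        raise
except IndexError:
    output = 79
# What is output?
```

Step-by-step execution trace:
1. Inner try: `(1,2)[5]` raises IndexError.
2. Inner `except IndexError` matches; bare `raise` re-raises the same IndexError.
3. Outer `except IndexError` matches → output = 79.
Result: 79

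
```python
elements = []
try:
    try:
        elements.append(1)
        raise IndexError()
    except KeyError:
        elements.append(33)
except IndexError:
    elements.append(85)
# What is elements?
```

Step-by-step execution trace:
1. Inner try: `elements.append(1)` → elements = [1].
2. `raise IndexError()` raises IndexError.
3. Inner `except KeyError` does not match IndexError; exception propagates to outer try.
4. Outer `except IndexError` matches → `elements.append(85)` → elements = [1, 85].
Result: [1, 85]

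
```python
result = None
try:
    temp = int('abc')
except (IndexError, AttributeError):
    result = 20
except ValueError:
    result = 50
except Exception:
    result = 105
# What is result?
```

Step-by-step execution trace:
1. `temp = int('abc')` raises ValueError.
2. `except (IndexError, AttributeError)` does not match ValueError; skipped.
3. `except ValueError` matches (exact type match) → result = 50.
4. `except Exception` is not reached.
Result: 50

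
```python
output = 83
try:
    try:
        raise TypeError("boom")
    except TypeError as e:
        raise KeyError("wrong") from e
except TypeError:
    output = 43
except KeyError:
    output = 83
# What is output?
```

Step-by-step execution trace:
1. Inner try raises TypeError; inner `except TypeError as e` catches it.
2. `raise KeyError(...) from e` raises KeyError (TypeError is attached as __cause__, but only KeyError is active).
3. Outer `except TypeError` does not match KeyError; skipped.
4. Outer `except KeyError` matches → output = 83.
Result: 83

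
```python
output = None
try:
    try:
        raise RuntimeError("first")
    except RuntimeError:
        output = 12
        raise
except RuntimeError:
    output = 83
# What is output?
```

Step-by-step execution trace:
1. Inner try: `raise RuntimeError("first")` raises RuntimeError.
2. Inner `except RuntimeError` matches → output = 12.
3. bare `raise` re-raises the same RuntimeError.
4. Outer `except RuntimeError` matches → output = 83.
Result: 83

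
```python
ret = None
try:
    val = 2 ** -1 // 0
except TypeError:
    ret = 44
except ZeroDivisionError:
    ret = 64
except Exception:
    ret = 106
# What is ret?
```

Step-by-step execution trace:
1. `val = 2 ** -1 // 0` raises ZeroDivisionError.
2. `except TypeError` does not match ZeroDivisionError; skipped.
3. `except ZeroDivisionError` matches → ret = 64.
4. Remaining except clauses are skipped.
Result: 64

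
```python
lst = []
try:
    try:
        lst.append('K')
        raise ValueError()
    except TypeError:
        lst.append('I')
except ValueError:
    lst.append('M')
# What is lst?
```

Step-by-step execution trace:
1. Inner try: `lst.append('K')` → lst = ['K'].
2. `raise ValueError()` raises ValueError.
3. Inner `except TypeError` does not match ValueError; exception propagates to outer try.
4. Outer `except ValueError` matches → `lst.append('M')` → lst = ['K', 'M'].
Result: ['K', 'M']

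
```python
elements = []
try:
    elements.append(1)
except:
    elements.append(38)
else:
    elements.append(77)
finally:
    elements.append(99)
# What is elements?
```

Step-by-step execution trace:
1. try: `elements.append(1)` → elements = [1]. No exception raised.
2. `except` is skipped.
3. `else` runs: `elements.append(77)` → elements = [1, 77].
4. `finally` always runs: `elements.append(99)` → elements = [1, 77, 99].
Result: [1, 77, 99]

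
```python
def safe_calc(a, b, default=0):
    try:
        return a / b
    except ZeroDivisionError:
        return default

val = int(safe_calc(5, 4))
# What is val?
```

Step-by-step execution trace:
1. `safe_calc(5, 4)` enters try: `return 5 / 4` → returns 1.25. No exception raised.
2. `except ZeroDivisionError` is skipped.
3. `int(1.25)` → 1 → val = 1.
Result: 1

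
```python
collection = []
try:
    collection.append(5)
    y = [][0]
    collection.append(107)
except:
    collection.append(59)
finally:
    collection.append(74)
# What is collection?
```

Step-by-step execution trace:
1. try: `collection.append(5)` → collection = [5].
2. `y = [][0]` raises IndexError; `collection.append(107)` is not reached.
3. bare `except` matches → `collection.append(59)` → collection = [5, 59].
4. finally always runs: `collection.append(74)` → collection = [5, 59, 74].
Result: [5, 59, 74]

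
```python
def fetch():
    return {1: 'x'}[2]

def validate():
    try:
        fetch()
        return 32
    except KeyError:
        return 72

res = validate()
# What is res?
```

Step-by-step execution trace:
1. `validate()` calls `fetch()`.
2. `fetch()` evaluates `{1: 'x'}[2]`, which raises KeyError; it propagates to the caller.
3. `return 32` is not reached.
4. `except KeyError` in validate matches → returns 72.
5. res = 72.
Result: 72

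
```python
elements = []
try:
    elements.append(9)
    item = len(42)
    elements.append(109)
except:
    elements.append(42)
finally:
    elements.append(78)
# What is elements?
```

Step-by-step execution trace:
1. try: `elements.append(9)` → elements = [9].
2. `item = len(42)` raises TypeError; `elements.append(109)` is not reached.
3. bare `except` matches → `elements.append(42)` → elements = [9, 42].
4. finally always runs: `elements.append(78)` → elements = [9, 42, 78].
Result: [9, 42, 78]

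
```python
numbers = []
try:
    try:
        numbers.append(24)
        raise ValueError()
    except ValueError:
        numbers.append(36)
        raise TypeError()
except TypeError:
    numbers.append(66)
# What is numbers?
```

Step-by-step execution trace:
1. Inner try: `numbers.append(24)` → numbers = [24].
2. `raise ValueError()` raises ValueError.
3. Inner `except ValueError` matches → `numbers.append(36)` → numbers = [24, 36].
4. `raise TypeError()` raises TypeError; propagates to outer try.
5. Outer `except TypeError` matches → `numbers.append(66)` → numbers = [24, 36, 66].
Result: [24, 36, 66]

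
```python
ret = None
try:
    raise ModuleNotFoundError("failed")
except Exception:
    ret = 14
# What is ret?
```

Step-by-step execution trace:
1. `raise ModuleNotFoundError(...)` raises ModuleNotFoundError.
2. `except Exception` matches (ModuleNotFoundError is a subclass of Exception) → ret = 14.
Result: 14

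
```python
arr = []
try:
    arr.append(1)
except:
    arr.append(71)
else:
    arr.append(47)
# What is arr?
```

Step-by-step execution trace:
1. try: `arr.append(1)` → arr = [1]. No exception raised.
2. `except` is skipped.
3. `else` runs (try completed without exception): `arr.append(47)` → arr = [1, 47].
Result: [1, 47]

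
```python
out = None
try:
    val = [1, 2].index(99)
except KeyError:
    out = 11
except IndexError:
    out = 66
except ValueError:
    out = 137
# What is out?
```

Step-by-step execution trace:
1. `val = [1, 2].index(99)` raises ValueError.
2. `except KeyError` does not match ValueError; skipped.
3. `except IndexError` does not match ValueError; skipped.
4. `except ValueError` matches → out = 137.
Result: 137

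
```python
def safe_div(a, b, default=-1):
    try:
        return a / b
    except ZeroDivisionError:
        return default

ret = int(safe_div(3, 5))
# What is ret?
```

Step-by-step execution trace:
1. `safe_div(3, 5)` enters try: `return 3 / 5` → returns 0.6. No exception raised.
2. `except ZeroDivisionError` is skipped.
3. `int(0.6)` → 0 → ret = 0.
Result: 0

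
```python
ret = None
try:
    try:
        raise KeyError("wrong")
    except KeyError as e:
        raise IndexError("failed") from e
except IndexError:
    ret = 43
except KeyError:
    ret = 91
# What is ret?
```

Step-by-step execution trace:
1. Inner try raises KeyError; inner `except KeyError as e` catches it.
2. `raise IndexError(...) from e` raises IndexError (KeyError is attached as __cause__, but only IndexError is active).
3. Outer `except IndexError` matches → ret = 43.
4. `except KeyError` is not reached.
Result: 43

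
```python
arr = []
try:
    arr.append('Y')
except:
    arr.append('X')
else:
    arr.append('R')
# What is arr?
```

Step-by-step execution trace:
1. try: `arr.append('Y')` → arr = ['Y']. No exception raised.
2. `except` is skipped.
3. `else` runs (try completed without exception): `arr.append('R')` → arr = ['Y', 'R'].
Result: ['Y', 'R']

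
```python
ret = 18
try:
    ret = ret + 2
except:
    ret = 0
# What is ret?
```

Step-by-step execution trace:
1. ret starts at 18.
2. try: `ret = ret + 2` → ret = 20. No exception raised.
3. `except` is skipped.
Result: 20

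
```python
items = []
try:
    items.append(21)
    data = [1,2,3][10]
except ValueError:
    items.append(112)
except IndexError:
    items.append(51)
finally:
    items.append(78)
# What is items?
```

Step-by-step execution trace:
1. try: `items.append(21)` → items = [21].
2. `data = [1,2,3][10]` raises IndexError.
3. `except ValueError` does not match IndexError; skipped.
4. `except IndexError` matches → `items.append(51)` → items = [21, 51].
5. finally always runs: `items.append(78)` → items = [21, 51, 78].
Result: [21, 51, 78]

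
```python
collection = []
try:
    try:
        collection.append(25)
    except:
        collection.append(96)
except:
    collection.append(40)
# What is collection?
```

Step-by-step execution trace:
1. Inner try: `collection.append(25)` → collection = [25]. No exception raised.
2. Inner `except` is skipped.
3. Inner try completes normally; outer `except` is skipped.
Result: [25]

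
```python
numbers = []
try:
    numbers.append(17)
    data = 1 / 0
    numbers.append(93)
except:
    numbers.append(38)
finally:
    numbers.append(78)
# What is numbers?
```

Step-by-step execution trace:
1. try: `numbers.append(17)` → numbers = [17].
2. `data = 1 / 0` raises ZeroDivisionError; `numbers.append(93)` is not reached.
3. bare `except` matches → `numbers.append(38)` → numbers = [17, 38].
4. finally always runs: `numbers.append(78)` → numbers = [17, 38, 78].
Result: [17, 38, 78]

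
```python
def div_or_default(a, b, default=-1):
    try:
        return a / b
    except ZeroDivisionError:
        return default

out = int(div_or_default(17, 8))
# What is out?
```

Step-by-step execution trace:
1. `div_or_default(17, 8)` enters try: `return 17 / 8` → returns 2.125. No exception raised.
2. `except ZeroDivisionError` is skipped.
3. `int(2.125)` → 2 → out = 2.
Result: 2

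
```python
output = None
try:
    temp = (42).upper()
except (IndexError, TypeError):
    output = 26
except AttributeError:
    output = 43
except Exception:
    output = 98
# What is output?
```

Step-by-step execution trace:
1. `temp = (42).upper()` raises AttributeError.
2. `except (IndexError, TypeError)` does not match AttributeError; skipped.
3. `except AttributeError` matches (exact type match) → output = 43.
4. `except Exception` is not reached.
Result: 43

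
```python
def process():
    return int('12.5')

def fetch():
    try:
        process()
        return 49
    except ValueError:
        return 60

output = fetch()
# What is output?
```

Step-by-step execution trace:
1. `fetch()` calls `process()`.
2. `process()` evaluates `int('12.5')`, which raises ValueError; it propagates to the caller.
3. `return 49` is not reached.
4. `except ValueError` in fetch matches → returns 60.
5. output = 60.
Result: 60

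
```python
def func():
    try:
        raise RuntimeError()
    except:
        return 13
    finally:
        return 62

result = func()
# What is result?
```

Step-by-step execution trace:
1. `func()` enters try: `raise RuntimeError()` raises RuntimeError.
2. bare `except` matches → `return 13` sets pending return value 13.
3. Before returning, `finally: return 62` runs and overrides the pending return.
4. func() returns 62 → result = 62.
Result: 62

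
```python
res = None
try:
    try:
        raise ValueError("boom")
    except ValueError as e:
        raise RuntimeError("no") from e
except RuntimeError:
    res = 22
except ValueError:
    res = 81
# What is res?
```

Step-by-step execution trace:
1. Inner try raises ValueError; inner `except ValueError as e` catches it.
2. `raise RuntimeError(...) from e` raises RuntimeError (ValueError is attached as __cause__, but only RuntimeError is active).
3. Outer `except RuntimeError` matches → res = 22.
4. `except ValueError` is not reached.
Result: 22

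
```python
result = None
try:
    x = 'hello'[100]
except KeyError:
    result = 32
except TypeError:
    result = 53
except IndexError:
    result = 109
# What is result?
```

Step-by-step execution trace:
1. `x = 'hello'[100]` raises IndexError.
2. `except KeyError` does not match IndexError; skipped.
3. `except TypeError` does not match IndexError; skipped.
4. `except IndexError` matches → result = 109.
Result: 109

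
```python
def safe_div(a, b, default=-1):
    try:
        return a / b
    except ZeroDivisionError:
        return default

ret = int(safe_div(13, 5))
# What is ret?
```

Step-by-step execution trace:
1. `safe_div(13, 5)` enters try: `return 13 / 5` → returns 2.6. No exception raised.
2. `except ZeroDivisionError` is skipped.
3. `int(2.6)` → 2 → ret = 2.
Result: 2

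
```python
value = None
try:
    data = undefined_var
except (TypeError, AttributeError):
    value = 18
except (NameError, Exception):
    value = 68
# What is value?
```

Step-by-step execution trace:
1. `data = undefined_var` raises NameError.
2. `except (TypeError, AttributeError)` does not match NameError; skipped.
3. `except (NameError, Exception)` matches (NameError is in the tuple) → value = 68.
Result: 68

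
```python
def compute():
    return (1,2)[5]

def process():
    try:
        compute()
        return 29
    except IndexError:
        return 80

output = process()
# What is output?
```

Step-by-step execution trace:
1. `process()` calls `compute()`.
2. `compute()` evaluates `(1,2)[5]`, which raises IndexError; it propagates to the caller.
3. `return 29` is not reached.
4. `except IndexError` in process matches → returns 80.
5. output = 80.
Result: 80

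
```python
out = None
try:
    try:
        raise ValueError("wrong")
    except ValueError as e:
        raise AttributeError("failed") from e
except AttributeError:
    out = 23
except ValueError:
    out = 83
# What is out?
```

Step-by-step execution trace:
1. Inner try raises ValueError; inner `except ValueError as e` catches it.
2. `raise AttributeError(...) from e` raises AttributeError (ValueError is attached as __cause__, but only AttributeError is active).
3. Outer `except AttributeError` matches → out = 23.
4. `except ValueError` is not reached.
Result: 23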